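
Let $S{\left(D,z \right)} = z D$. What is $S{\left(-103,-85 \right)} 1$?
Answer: $8755$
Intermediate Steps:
$S{\left(D,z \right)} = D z$
$S{\left(-103,-85 \right)} 1 = \left(-103\right) \left(-85\right) 1 = 8755 \cdot 1 = 8755$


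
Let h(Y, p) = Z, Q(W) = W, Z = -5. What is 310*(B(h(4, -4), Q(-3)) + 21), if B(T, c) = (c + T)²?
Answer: 26350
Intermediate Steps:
h(Y, p) = -5
B(T, c) = (T + c)²
310*(B(h(4, -4), Q(-3)) + 21) = 310*((-5 - 3)² + 21) = 310*((-8)² + 21) = 310*(64 + 21) = 310*85 = 26350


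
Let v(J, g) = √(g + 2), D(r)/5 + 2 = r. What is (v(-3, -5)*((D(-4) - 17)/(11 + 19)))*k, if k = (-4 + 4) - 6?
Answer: 47*I*√3/5 ≈ 16.281*I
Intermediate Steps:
D(r) = -10 + 5*r
v(J, g) = √(2 + g)
k = -6 (k = 0 - 6 = -6)
(v(-3, -5)*((D(-4) - 17)/(11 + 19)))*k = (√(2 - 5)*(((-10 + 5*(-4)) - 17)/(11 + 19)))*(-6) = (√(-3)*(((-10 - 20) - 17)/30))*(-6) = ((I*√3)*((-30 - 17)*(1/30)))*(-6) = ((I*√3)*(-47*1/30))*(-6) = ((I*√3)*(-47/30))*(-6) = -47*I*√3/30*(-6) = 47*I*√3/5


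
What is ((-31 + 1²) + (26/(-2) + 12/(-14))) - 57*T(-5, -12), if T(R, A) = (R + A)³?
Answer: 1959980/7 ≈ 2.8000e+5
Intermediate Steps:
T(R, A) = (A + R)³
((-31 + 1²) + (26/(-2) + 12/(-14))) - 57*T(-5, -12) = ((-31 + 1²) + (26/(-2) + 12/(-14))) - 57*(-12 - 5)³ = ((-31 + 1) + (26*(-½) + 12*(-1/14))) - 57*(-17)³ = (-30 + (-13 - 6/7)) - 57*(-4913) = (-30 - 97/7) + 280041 = -307/7 + 280041 = 1959980/7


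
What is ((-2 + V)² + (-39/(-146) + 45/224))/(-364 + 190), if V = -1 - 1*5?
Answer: -1054181/2845248 ≈ -0.37051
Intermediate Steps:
V = -6 (V = -1 - 5 = -6)
((-2 + V)² + (-39/(-146) + 45/224))/(-364 + 190) = ((-2 - 6)² + (-39/(-146) + 45/224))/(-364 + 190) = ((-8)² + (-39*(-1/146) + 45*(1/224)))/(-174) = -(64 + (39/146 + 45/224))/174 = -(64 + 7653/16352)/174 = -1/174*1054181/16352 = -1054181/2845248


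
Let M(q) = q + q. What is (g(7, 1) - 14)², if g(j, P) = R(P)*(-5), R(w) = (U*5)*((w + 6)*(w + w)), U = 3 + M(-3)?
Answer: 1073296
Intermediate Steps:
M(q) = 2*q
U = -3 (U = 3 + 2*(-3) = 3 - 6 = -3)
R(w) = -30*w*(6 + w) (R(w) = (-3*5)*((w + 6)*(w + w)) = -15*(6 + w)*2*w = -30*w*(6 + w))
g(j, P) = 150*P*(6 + P) (g(j, P) = -30*P*(6 + P)*(-5) = 150*P*(6 + P))
(g(7, 1) - 14)² = (150*1*(6 + 1) - 14)² = (150*1*7 - 14)² = (1050 - 14)² = 1036² = 1073296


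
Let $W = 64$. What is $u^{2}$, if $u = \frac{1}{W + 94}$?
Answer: $\frac{1}{24964} \approx 4.0058 \cdot 10^{-5}$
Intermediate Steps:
$u = \frac{1}{158}$ ($u = \frac{1}{64 + 94} = \frac{1}{158} \approx 0.0063291$)
$u^{2} = \left(\frac{1}{158}\right)^{2} = \frac{1}{24964}$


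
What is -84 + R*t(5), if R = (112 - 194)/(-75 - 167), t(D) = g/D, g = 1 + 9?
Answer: -10082/121 ≈ -83.322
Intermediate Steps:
g = 10
t(D) = 10/D
R = 41/121 (R = -82/(-242) = -82*(-1/242) = 41/121 ≈ 0.33884)
-84 + R*t(5) = -84 + 41*(10/5)/121 = -84 + 41*(10*(1/5))/121 = -84 + (41/121)*2 = -84 + 82/121 = -10082/121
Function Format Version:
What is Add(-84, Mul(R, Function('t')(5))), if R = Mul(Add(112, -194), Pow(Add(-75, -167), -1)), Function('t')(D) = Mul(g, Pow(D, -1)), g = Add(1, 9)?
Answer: Rational(-10082, 121) ≈ -83.322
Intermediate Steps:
g = 10
Function('t')(D) = Mul(10, Pow(D, -1))
R = Rational(41, 121) (R = Mul(-82, Pow(-242, -1)) = Mul(-82, Rational(-1, 242)) = Rational(41, 121) ≈ 0.33884)
Add(-84, Mul(R, Function('t')(5))) = Add(-84, Mul(Rational(41, 121), Mul(10, Pow(5, -1)))) = Add(-84, Mul(Rational(41, 121), Mul(10, Rational(1, 5)))) = Add(-84, Mul(Rational(41, 121), 2)) = Add(-84, Rational(82, 121)) = Rational(-10082, 121)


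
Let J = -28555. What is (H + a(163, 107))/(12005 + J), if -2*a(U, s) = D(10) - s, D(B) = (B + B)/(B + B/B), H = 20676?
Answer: -456029/364100 ≈ -1.2525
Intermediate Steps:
D(B) = 2*B/(1 + B) (D(B) = (2*B)/(B + 1) = (2*B)/(1 + B) = 2*B/(1 + B))
a(U, s) = -10/11 + s/2 (a(U, s) = -(2*10/(1 + 10) - s)/2 = -(2*10/11 - s)/2 = -(2*10*(1/11) - s)/2 = -(20/11 - s)/2 = -10/11 + s/2)
(H + a(163, 107))/(12005 + J) = (20676 + (-10/11 + (1/2)*107))/(12005 - 28555) = (20676 + (-10/11 + 107/2))/(-16550) = (20676 + 1157/22)*(-1/16550) = (456029/22)*(-1/16550) = -456029/364100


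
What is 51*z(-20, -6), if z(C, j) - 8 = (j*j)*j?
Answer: -10608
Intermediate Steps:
z(C, j) = 8 + j³ (z(C, j) = 8 + (j*j)*j = 8 + j²*j = 8 + j³)
51*z(-20, -6) = 51*(8 + (-6)³) = 51*(8 - 216) = 51*(-208) = -10608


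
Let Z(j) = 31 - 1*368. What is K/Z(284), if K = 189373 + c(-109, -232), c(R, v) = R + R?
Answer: -189155/337 ≈ -561.29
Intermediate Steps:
Z(j) = -337 (Z(j) = 31 - 368 = -337)
c(R, v) = 2*R
K = 189155 (K = 189373 + 2*(-109) = 189373 - 218 = 189155)
K/Z(284) = 189155/(-337) = 189155*(-1/337) = -189155/337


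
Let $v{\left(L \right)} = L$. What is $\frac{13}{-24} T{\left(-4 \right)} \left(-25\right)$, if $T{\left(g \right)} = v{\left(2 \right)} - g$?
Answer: $\frac{325}{4} \approx 81.25$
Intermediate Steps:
$T{\left(g \right)} = 2 - g$
$\frac{13}{-24} T{\left(-4 \right)} \left(-25\right) = \frac{13}{-24} \left(2 - -4\right) \left(-25\right) = 13 \left(- \frac{1}{24}\right) \left(2 + 4\right) \left(-25\right) = \left(- \frac{13}{24}\right) 6 \left(-25\right) = \left(- \frac{13}{4}\right) \left(-25\right) = \frac{325}{4}$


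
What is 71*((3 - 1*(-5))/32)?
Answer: 71/4 ≈ 17.750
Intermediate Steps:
71*((3 - 1*(-5))/32) = 71*((3 + 5)*(1/32)) = 71*(8*(1/32)) = 71*(¼) = 71/4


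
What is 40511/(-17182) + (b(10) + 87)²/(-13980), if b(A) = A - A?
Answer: -116065723/40034060 ≈ -2.8992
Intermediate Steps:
b(A) = 0
40511/(-17182) + (b(10) + 87)²/(-13980) = 40511/(-17182) + (0 + 87)²/(-13980) = 40511*(-1/17182) + 87²*(-1/13980) = -40511/17182 + 7569*(-1/13980) = -40511/17182 - 2523/4660 = -116065723/40034060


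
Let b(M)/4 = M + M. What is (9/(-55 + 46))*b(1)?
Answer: -8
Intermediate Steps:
b(M) = 8*M (b(M) = 4*(M + M) = 4*(2*M) = 8*M)
(9/(-55 + 46))*b(1) = (9/(-55 + 46))*(8*1) = (9/(-9))*8 = (9*(-⅑))*8 = -1*8 = -8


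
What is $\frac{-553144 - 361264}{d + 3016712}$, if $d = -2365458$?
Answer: $- \frac{457204}{325627} \approx -1.4041$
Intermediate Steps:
$\frac{-553144 - 361264}{d + 3016712} = \frac{-553144 - 361264}{-2365458 + 3016712} = - \frac{914408}{651254} = \left(-914408\right) \frac{1}{651254} = - \frac{457204}{325627}$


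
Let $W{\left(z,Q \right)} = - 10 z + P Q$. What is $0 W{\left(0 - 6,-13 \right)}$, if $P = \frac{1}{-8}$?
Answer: $0$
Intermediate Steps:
$P = - \frac{1}{8} \approx -0.125$
$W{\left(z,Q \right)} = - 10 z - \frac{Q}{8}$
$0 W{\left(0 - 6,-13 \right)} = 0 \left(- 10 \left(0 - 6\right) - - \frac{13}{8}\right) = 0 \left(- 10 \left(0 - 6\right) + \frac{13}{8}\right) = 0 \left(\left(-10\right) \left(-6\right) + \frac{13}{8}\right) = 0 \left(60 + \frac{13}{8}\right) = 0 \cdot \frac{493}{8} = 0$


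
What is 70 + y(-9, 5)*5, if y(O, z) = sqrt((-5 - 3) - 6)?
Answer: 70 + 5*I*sqrt(14) ≈ 70.0 + 18.708*I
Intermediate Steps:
y(O, z) = I*sqrt(14) (y(O, z) = sqrt(-8 - 6) = sqrt(-14) = I*sqrt(14))
70 + y(-9, 5)*5 = 70 + (I*sqrt(14))*5 = 70 + 5*I*sqrt(14)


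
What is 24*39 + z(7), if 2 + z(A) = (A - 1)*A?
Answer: 976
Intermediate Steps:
z(A) = -2 + A*(-1 + A) (z(A) = -2 + (A - 1)*A = -2 + (-1 + A)*A = -2 + A*(-1 + A))
24*39 + z(7) = 24*39 + (-2 + 7**2 - 1*7) = 936 + (-2 + 49 - 7) = 936 + 40 = 976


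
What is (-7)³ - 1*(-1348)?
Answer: 1005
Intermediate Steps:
(-7)³ - 1*(-1348) = -343 + 1348 = 1005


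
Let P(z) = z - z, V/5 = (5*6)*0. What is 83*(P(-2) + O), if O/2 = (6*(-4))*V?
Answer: 0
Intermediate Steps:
V = 0 (V = 5*((5*6)*0) = 5*(30*0) = 5*0 = 0)
P(z) = 0
O = 0 (O = 2*((6*(-4))*0) = 2*(-24*0) = 2*0 = 0)
83*(P(-2) + O) = 83*(0 + 0) = 83*0 = 0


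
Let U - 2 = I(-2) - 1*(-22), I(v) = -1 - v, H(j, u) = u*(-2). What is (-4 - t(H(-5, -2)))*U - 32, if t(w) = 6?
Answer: -282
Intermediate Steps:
H(j, u) = -2*u
U = 25 (U = 2 + ((-1 - 1*(-2)) - 1*(-22)) = 2 + ((-1 + 2) + 22) = 2 + (1 + 22) = 2 + 23 = 25)
(-4 - t(H(-5, -2)))*U - 32 = (-4 - 1*6)*25 - 32 = (-4 - 6)*25 - 32 = -10*25 - 32 = -250 - 32 = -282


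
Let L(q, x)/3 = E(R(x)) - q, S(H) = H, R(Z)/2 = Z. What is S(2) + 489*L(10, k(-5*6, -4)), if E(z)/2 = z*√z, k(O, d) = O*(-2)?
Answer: -14668 + 704160*√30 ≈ 3.8422e+6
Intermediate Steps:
k(O, d) = -2*O
R(Z) = 2*Z
E(z) = 2*z^(3/2) (E(z) = 2*(z*√z) = 2*z^(3/2))
L(q, x) = -3*q + 12*√2*x^(3/2) (L(q, x) = 3*(2*(2*x)^(3/2) - q) = 3*(2*(2*√2*x^(3/2)) - q) = 3*(4*√2*x^(3/2) - q) = 3*(-q + 4*√2*x^(3/2)) = -3*q + 12*√2*x^(3/2))
S(2) + 489*L(10, k(-5*6, -4)) = 2 + 489*(-3*10 + 12*√2*(-(-10)*6)^(3/2)) = 2 + 489*(-30 + 12*√2*(-2*(-30))^(3/2)) = 2 + 489*(-30 + 12*√2*60^(3/2)) = 2 + 489*(-30 + 12*√2*(120*√15)) = 2 + 489*(-30 + 1440*√30) = 2 + (-14670 + 704160*√30) = -14668 + 704160*√30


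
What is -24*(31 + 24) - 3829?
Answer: -5149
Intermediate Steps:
-24*(31 + 24) - 3829 = -24*55 - 3829 = -1320 - 3829 = -5149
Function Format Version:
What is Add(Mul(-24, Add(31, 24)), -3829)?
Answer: -5149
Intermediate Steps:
Add(Mul(-24, Add(31, 24)), -3829) = Add(Mul(-24, 55), -3829) = Add(-1320, -3829) = -5149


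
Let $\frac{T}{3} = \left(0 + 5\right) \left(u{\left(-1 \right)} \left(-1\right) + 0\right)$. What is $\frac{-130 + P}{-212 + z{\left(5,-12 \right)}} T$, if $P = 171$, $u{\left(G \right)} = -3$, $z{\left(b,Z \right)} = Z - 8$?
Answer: $- \frac{1845}{232} \approx -7.9526$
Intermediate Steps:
$z{\left(b,Z \right)} = -8 + Z$
$T = 45$ ($T = 3 \left(0 + 5\right) \left(\left(-3\right) \left(-1\right) + 0\right) = 3 \cdot 5 \left(3 + 0\right) = 3 \cdot 5 \cdot 3 = 3 \cdot 15 = 45$)
$\frac{-130 + P}{-212 + z{\left(5,-12 \right)}} T = \frac{-130 + 171}{-212 - 20} \cdot 45 = \frac{41}{-212 - 20} \cdot 45 = \frac{41}{-232} \cdot 45 = 41 \left(- \frac{1}{232}\right) 45 = \left(- \frac{41}{232}\right) 45 = - \frac{1845}{232}$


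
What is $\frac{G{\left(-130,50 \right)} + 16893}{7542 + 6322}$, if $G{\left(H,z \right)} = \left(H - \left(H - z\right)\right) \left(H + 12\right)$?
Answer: $\frac{10993}{13864} \approx 0.79292$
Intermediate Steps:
$G{\left(H,z \right)} = z \left(12 + H\right)$
$\frac{G{\left(-130,50 \right)} + 16893}{7542 + 6322} = \frac{50 \left(12 - 130\right) + 16893}{7542 + 6322} = \frac{50 \left(-118\right) + 16893}{13864} = \left(-5900 + 16893\right) \frac{1}{13864} = 10993 \cdot \frac{1}{13864} = \frac{10993}{13864}$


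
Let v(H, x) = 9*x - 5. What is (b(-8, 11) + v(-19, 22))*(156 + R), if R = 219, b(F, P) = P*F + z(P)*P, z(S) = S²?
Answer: 538500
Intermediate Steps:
v(H, x) = -5 + 9*x
b(F, P) = P³ + F*P (b(F, P) = P*F + P²*P = F*P + P³ = P³ + F*P)
(b(-8, 11) + v(-19, 22))*(156 + R) = (11*(-8 + 11²) + (-5 + 9*22))*(156 + 219) = (11*(-8 + 121) + (-5 + 198))*375 = (11*113 + 193)*375 = (1243 + 193)*375 = 1436*375 = 538500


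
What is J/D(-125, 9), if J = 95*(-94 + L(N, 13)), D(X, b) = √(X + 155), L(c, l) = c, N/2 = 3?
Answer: -836*√30/3 ≈ -1526.3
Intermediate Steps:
N = 6 (N = 2*3 = 6)
D(X, b) = √(155 + X)
J = -8360 (J = 95*(-94 + 6) = 95*(-88) = -8360)
J/D(-125, 9) = -8360/√(155 - 125) = -8360*√30/30 = -836*√30/3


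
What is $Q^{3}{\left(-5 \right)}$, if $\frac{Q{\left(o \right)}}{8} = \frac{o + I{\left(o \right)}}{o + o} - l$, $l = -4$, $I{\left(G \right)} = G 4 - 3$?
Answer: $\frac{20123648}{125} \approx 1.6099 \cdot 10^{5}$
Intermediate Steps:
$I{\left(G \right)} = -3 + 4 G$ ($I{\left(G \right)} = 4 G - 3 = -3 + 4 G$)
$Q{\left(o \right)} = 32 + \frac{4 \left(-3 + 5 o\right)}{o}$ ($Q{\left(o \right)} = 8 \left(\frac{o + \left(-3 + 4 o\right)}{o + o} - -4\right) = 8 \left(\frac{-3 + 5 o}{2 o} + 4\right) = 8 \left(4 + \frac{-3 + 5 o}{2 o}\right) = 32 + \frac{4 \left(-3 + 5 o\right)}{o}$)
$Q^{3}{\left(-5 \right)} = \left(52 - \frac{12}{-5}\right)^{3} = \left(52 - - \frac{12}{5}\right)^{3} = \left(52 + \frac{12}{5}\right)^{3} = \left(\frac{272}{5}\right)^{3} = \frac{20123648}{125}$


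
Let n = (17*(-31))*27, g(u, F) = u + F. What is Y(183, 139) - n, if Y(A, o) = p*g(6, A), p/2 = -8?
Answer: 11205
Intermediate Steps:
p = -16 (p = 2*(-8) = -16)
g(u, F) = F + u
Y(A, o) = -96 - 16*A (Y(A, o) = -16*(A + 6) = -16*(6 + A) = -96 - 16*A)
n = -14229 (n = -527*27 = -14229)
Y(183, 139) - n = (-96 - 16*183) - 1*(-14229) = (-96 - 2928) + 14229 = -3024 + 14229 = 11205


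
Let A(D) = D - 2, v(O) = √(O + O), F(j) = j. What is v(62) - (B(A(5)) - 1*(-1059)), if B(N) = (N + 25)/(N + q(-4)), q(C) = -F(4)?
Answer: -1031 + 2*√31 ≈ -1019.9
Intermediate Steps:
v(O) = √2*√O (v(O) = √(2*O) = √2*√O)
A(D) = -2 + D
q(C) = -4 (q(C) = -1*4 = -4)
B(N) = (25 + N)/(-4 + N) (B(N) = (N + 25)/(N - 4) = (25 + N)/(-4 + N))
v(62) - (B(A(5)) - 1*(-1059)) = √2*√62 - ((25 + (-2 + 5))/(-4 + (-2 + 5)) - 1*(-1059)) = 2*√31 - ((25 + 3)/(-4 + 3) + 1059) = 2*√31 - (28/(-1) + 1059) = 2*√31 - (-1*28 + 1059) = 2*√31 - (-28 + 1059) = 2*√31 - 1*1031 = 2*√31 - 1031 = -1031 + 2*√31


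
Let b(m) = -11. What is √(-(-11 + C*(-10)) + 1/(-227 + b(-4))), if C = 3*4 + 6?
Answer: √10818766/238 ≈ 13.820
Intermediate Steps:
C = 18 (C = 12 + 6 = 18)
√(-(-11 + C*(-10)) + 1/(-227 + b(-4))) = √(-(-11 + 18*(-10)) + 1/(-227 - 11)) = √(-(-11 - 180) + 1/(-238)) = √(-1*(-191) - 1/238) = √(191 - 1/238) = √(45457/238) = √10818766/238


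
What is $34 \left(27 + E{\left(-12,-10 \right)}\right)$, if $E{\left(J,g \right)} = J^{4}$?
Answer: $705942$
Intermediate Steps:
$34 \left(27 + E{\left(-12,-10 \right)}\right) = 34 \left(27 + \left(-12\right)^{4}\right) = 34 \left(27 + 20736\right) = 34 \cdot 20763 = 705942$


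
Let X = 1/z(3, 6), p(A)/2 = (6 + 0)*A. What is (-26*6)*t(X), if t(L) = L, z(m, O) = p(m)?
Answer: -13/3 ≈ -4.3333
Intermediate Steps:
p(A) = 12*A (p(A) = 2*((6 + 0)*A) = 2*(6*A) = 12*A)
z(m, O) = 12*m
X = 1/36 (X = 1/(12*3) = 1/36 ≈ 0.027778)
(-26*6)*t(X) = -26*6*(1/36) = -156*1/36 = -13/3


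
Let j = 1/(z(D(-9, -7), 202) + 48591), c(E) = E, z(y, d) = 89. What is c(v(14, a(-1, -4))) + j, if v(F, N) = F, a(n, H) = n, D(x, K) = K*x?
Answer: 681521/48680 ≈ 14.000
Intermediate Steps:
j = 1/48680 (j = 1/(89 + 48591) = 1/48680 ≈ 2.0542e-5)
c(v(14, a(-1, -4))) + j = 14 + 1/48680 = 681521/48680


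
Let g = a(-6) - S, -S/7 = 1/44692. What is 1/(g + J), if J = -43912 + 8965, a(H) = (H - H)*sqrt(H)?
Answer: -44692/1561851317 ≈ -2.8615e-5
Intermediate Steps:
a(H) = 0 (a(H) = 0*sqrt(H) = 0)
S = -7/44692 ≈ -0.00015663
J = -34947
g = 7/44692 (g = 0 - 1*(-7/44692) = 0 + 7/44692 = 7/44692 ≈ 0.00015663)
1/(g + J) = 1/(7/44692 - 34947) = 1/(-1561851317/44692) = -44692/1561851317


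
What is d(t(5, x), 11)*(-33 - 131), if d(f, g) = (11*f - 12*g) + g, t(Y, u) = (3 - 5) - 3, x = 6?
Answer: 28864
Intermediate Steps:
t(Y, u) = -5 (t(Y, u) = -2 - 3 = -5)
d(f, g) = -11*g + 11*f (d(f, g) = (-12*g + 11*f) + g = -11*g + 11*f)
d(t(5, x), 11)*(-33 - 131) = (-11*11 + 11*(-5))*(-33 - 131) = (-121 - 55)*(-164) = -176*(-164) = 28864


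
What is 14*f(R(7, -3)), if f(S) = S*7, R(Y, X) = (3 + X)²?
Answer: 0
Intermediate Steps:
f(S) = 7*S
14*f(R(7, -3)) = 14*(7*(3 - 3)²) = 14*(7*0²) = 14*(7*0) = 14*0 = 0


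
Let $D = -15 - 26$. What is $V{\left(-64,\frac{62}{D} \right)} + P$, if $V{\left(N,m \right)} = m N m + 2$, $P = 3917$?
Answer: $\frac{6341823}{1681} \approx 3772.6$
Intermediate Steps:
$D = -41$
$V{\left(N,m \right)} = 2 + N m^{2}$ ($V{\left(N,m \right)} = N m m + 2 = N m^{2} + 2 = 2 + N m^{2}$)
$V{\left(-64,\frac{62}{D} \right)} + P = \left(2 - 64 \left(\frac{62}{-41}\right)^{2}\right) + 3917 = \left(2 - 64 \left(62 \left(- \frac{1}{41}\right)\right)^{2}\right) + 3917 = \left(2 - 64 \left(- \frac{62}{41}\right)^{2}\right) + 3917 = \left(2 - \frac{246016}{1681}\right) + 3917 = - \frac{242654}{1681} + 3917 = \frac{6341823}{1681}$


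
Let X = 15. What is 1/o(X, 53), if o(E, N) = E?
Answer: 1/15 ≈ 0.066667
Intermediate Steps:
1/o(X, 53) = 1/15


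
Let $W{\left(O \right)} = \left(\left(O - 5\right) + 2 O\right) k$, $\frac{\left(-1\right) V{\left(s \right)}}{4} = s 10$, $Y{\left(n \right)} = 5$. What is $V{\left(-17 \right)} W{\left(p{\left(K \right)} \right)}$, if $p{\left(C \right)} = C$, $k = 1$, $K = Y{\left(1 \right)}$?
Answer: $6800$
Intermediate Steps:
$K = 5$
$V{\left(s \right)} = - 40 s$ ($V{\left(s \right)} = - 4 s 10 = - 4 \cdot 10 s = - 40 s$)
$W{\left(O \right)} = -5 + 3 O$ ($W{\left(O \right)} = \left(\left(O - 5\right) + 2 O\right) 1 = \left(\left(-5 + O\right) + 2 O\right) 1 = \left(-5 + 3 O\right) 1 = -5 + 3 O$)
$V{\left(-17 \right)} W{\left(p{\left(K \right)} \right)} = \left(-40\right) \left(-17\right) \left(-5 + 3 \cdot 5\right) = 680 \left(-5 + 15\right) = 680 \cdot 10 = 6800$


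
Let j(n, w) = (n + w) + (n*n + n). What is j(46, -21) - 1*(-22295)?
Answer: 24482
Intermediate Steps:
j(n, w) = w + n² + 2*n (j(n, w) = (n + w) + (n² + n) = (n + w) + (n + n²) = w + n² + 2*n)
j(46, -21) - 1*(-22295) = (-21 + 46² + 2*46) - 1*(-22295) = (-21 + 2116 + 92) + 22295 = 2187 + 22295 = 24482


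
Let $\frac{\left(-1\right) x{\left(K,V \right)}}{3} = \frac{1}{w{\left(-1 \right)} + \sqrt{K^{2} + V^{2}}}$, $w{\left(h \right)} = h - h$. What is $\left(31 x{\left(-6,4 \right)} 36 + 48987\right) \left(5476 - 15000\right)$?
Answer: $-466552188 + \frac{15943176 \sqrt{13}}{13} \approx -4.6213 \cdot 10^{8}$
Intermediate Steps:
$w{\left(h \right)} = 0$
$x{\left(K,V \right)} = - \frac{3}{\sqrt{K^{2} + V^{2}}}$ ($x{\left(K,V \right)} = - \frac{3}{0 + \sqrt{K^{2} + V^{2}}} = - \frac{3}{\sqrt{K^{2} + V^{2}}}$)
$\left(31 x{\left(-6,4 \right)} 36 + 48987\right) \left(5476 - 15000\right) = \left(31 \left(- \frac{3}{\sqrt{\left(-6\right)^{2} + 4^{2}}}\right) 36 + 48987\right) \left(5476 - 15000\right) = \left(31 \left(- \frac{3}{\sqrt{36 + 16}}\right) 36 + 48987\right) \left(-9524\right) = \left(31 \left(- \frac{3}{2 \sqrt{13}}\right) 36 + 48987\right) \left(-9524\right) = \left(31 \left(- 3 \frac{\sqrt{13}}{26}\right) 36 + 48987\right) \left(-9524\right) = \left(31 \left(- \frac{3 \sqrt{13}}{26}\right) 36 + 48987\right) \left(-9524\right) = \left(- \frac{93 \sqrt{13}}{26} \cdot 36 + 48987\right) \left(-9524\right) = \left(- \frac{1674 \sqrt{13}}{13} + 48987\right) \left(-9524\right) = \left(48987 - \frac{1674 \sqrt{13}}{13}\right) \left(-9524\right) = -466552188 + \frac{15943176 \sqrt{13}}{13}$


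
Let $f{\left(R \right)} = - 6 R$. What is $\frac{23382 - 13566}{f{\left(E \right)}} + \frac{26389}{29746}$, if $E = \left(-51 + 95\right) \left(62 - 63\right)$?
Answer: $\frac{12456393}{327206} \approx 38.069$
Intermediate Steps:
$E = -44$ ($E = 44 \left(-1\right) = -44$)
$\frac{23382 - 13566}{f{\left(E \right)}} + \frac{26389}{29746} = \frac{23382 - 13566}{\left(-6\right) \left(-44\right)} + \frac{26389}{29746} = \frac{23382 - 13566}{264} + 26389 \cdot \frac{1}{29746} = 9816 \cdot \frac{1}{264} + \frac{26389}{29746} = \frac{409}{11} + \frac{26389}{29746} = \frac{12456393}{327206}$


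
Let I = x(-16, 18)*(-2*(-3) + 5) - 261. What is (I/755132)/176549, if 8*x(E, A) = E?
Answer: -283/133317799468 ≈ -2.1227e-9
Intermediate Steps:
x(E, A) = E/8
I = -283 (I = ((1/8)*(-16))*(-2*(-3) + 5) - 261 = -2*(6 + 5) - 261 = -2*11 - 261 = -22 - 261 = -283)
(I/755132)/176549 = -283/755132/176549 = -283*1/755132*(1/176549) = -283/755132*1/176549 = -283/133317799468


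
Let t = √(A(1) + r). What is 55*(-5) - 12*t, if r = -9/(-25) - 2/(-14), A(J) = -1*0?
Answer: -275 - 24*√154/35 ≈ -283.51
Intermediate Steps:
A(J) = 0
r = 88/175 (r = -9*(-1/25) - 2*(-1/14) = 9/25 + ⅐ = 88/175 ≈ 0.50286)
t = 2*√154/35 (t = √(0 + 88/175) = √(88/175) = 2*√154/35 ≈ 0.70912)
55*(-5) - 12*t = 55*(-5) - 24*√154/35 = -275 - 24*√154/35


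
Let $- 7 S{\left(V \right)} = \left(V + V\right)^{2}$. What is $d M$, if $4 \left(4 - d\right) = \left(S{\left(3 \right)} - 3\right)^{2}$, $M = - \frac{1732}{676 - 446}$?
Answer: $\frac{213469}{2254} \approx 94.707$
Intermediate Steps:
$S{\left(V \right)} = - \frac{4 V^{2}}{7}$ ($S{\left(V \right)} = - \frac{\left(V + V\right)^{2}}{7} = - \frac{\left(2 V\right)^{2}}{7} = - \frac{4 V^{2}}{7}$)
$M = - \frac{866}{115}$ ($M = - \frac{1732}{676 - 446} = - \frac{1732}{230} = \left(-1732\right) \frac{1}{230} = - \frac{866}{115} \approx -7.5304$)
$d = - \frac{2465}{196}$ ($d = 4 - \frac{\left(- \frac{4 \cdot 3^{2}}{7} - 3\right)^{2}}{4} = 4 - \frac{\left(\left(- \frac{4}{7}\right) 9 - 3\right)^{2}}{4} = 4 - \frac{\left(- \frac{36}{7} - 3\right)^{2}}{4} = 4 - \frac{\left(- \frac{57}{7}\right)^{2}}{4} = 4 - \frac{3249}{196} = - \frac{2465}{196} \approx -12.577$)
$d M = \left(- \frac{2465}{196}\right) \left(- \frac{866}{115}\right) = \frac{213469}{2254}$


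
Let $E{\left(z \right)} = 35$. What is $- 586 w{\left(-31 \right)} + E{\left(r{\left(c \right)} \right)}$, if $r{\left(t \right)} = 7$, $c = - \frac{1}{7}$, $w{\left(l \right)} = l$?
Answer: $18201$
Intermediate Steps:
$c = - \frac{1}{7}$ ($c = \left(-1\right) \frac{1}{7} = - \frac{1}{7} \approx -0.14286$)
$- 586 w{\left(-31 \right)} + E{\left(r{\left(c \right)} \right)} = \left(-586\right) \left(-31\right) + 35 = 18166 + 35 = 18201$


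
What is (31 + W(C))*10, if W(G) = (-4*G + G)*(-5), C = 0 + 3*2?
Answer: 1210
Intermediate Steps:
C = 6 (C = 0 + 6 = 6)
W(G) = 15*G (W(G) = -3*G*(-5) = 15*G)
(31 + W(C))*10 = (31 + 15*6)*10 = (31 + 90)*10 = 121*10 = 1210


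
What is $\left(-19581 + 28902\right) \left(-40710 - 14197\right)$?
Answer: $-511788147$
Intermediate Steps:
$\left(-19581 + 28902\right) \left(-40710 - 14197\right) = 9321 \left(-40710 + \left(-21242 + 7045\right)\right) = 9321 \left(-40710 - 14197\right) = 9321 \left(-54907\right) = -511788147$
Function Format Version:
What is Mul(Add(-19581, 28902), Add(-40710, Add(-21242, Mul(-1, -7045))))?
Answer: -511788147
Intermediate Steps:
Mul(Add(-19581, 28902), Add(-40710, Add(-21242, Mul(-1, -7045)))) = Mul(9321, Add(-40710, Add(-21242, 7045))) = Mul(9321, Add(-40710, -14197)) = Mul(9321, -54907) = -511788147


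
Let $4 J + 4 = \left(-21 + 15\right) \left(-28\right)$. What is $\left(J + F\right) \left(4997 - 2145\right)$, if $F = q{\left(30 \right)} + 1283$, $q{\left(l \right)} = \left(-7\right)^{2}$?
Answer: $3915796$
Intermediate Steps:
$q{\left(l \right)} = 49$
$J = 41$ ($J = -1 + \frac{\left(-21 + 15\right) \left(-28\right)}{4} = -1 + \frac{\left(-6\right) \left(-28\right)}{4} = -1 + \frac{1}{4} \cdot 168 = -1 + 42 = 41$)
$F = 1332$ ($F = 49 + 1283 = 1332$)
$\left(J + F\right) \left(4997 - 2145\right) = \left(41 + 1332\right) \left(4997 - 2145\right) = 1373 \cdot 2852 = 3915796$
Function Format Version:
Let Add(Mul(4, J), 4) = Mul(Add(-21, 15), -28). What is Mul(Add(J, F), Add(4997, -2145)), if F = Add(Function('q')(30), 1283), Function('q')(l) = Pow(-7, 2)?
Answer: 3915796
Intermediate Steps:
Function('q')(l) = 49
J = 41 (J = Add(-1, Mul(Rational(1, 4), Mul(Add(-21, 15), -28))) = Add(-1, Mul(Rational(1, 4), Mul(-6, -28))) = Add(-1, Mul(Rational(1, 4), 168)) = Add(-1, 42) = 41)
F = 1332 (F = Add(49, 1283) = 1332)
Mul(Add(J, F), Add(4997, -2145)) = Mul(Add(41, 1332), Add(4997, -2145)) = Mul(1373, 2852) = 3915796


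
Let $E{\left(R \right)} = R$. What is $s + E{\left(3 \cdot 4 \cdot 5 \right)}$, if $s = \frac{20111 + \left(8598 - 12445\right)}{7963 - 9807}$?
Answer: $\frac{23594}{461} \approx 51.18$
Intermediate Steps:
$s = - \frac{4066}{461}$ ($s = \frac{20111 + \left(8598 - 12445\right)}{-1844} = \left(20111 - 3847\right) \left(- \frac{1}{1844}\right) = 16264 \left(- \frac{1}{1844}\right) = - \frac{4066}{461} \approx -8.82$)
$s + E{\left(3 \cdot 4 \cdot 5 \right)} = - \frac{4066}{461} + 3 \cdot 4 \cdot 5 = - \frac{4066}{461} + 12 \cdot 5 = - \frac{4066}{461} + 60 = \frac{23594}{461}$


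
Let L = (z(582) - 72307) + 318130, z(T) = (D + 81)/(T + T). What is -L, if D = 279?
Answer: -23844861/97 ≈ -2.4582e+5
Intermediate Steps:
z(T) = 180/T (z(T) = (279 + 81)/(T + T) = 360/((2*T)) = 360*(1/(2*T)) = 180/T)
L = 23844861/97 (L = (180/582 - 72307) + 318130 = (180*(1/582) - 72307) + 318130 = (30/97 - 72307) + 318130 = -7013749/97 + 318130 = 23844861/97 ≈ 2.4582e+5)
-L = -1*23844861/97 = -23844861/97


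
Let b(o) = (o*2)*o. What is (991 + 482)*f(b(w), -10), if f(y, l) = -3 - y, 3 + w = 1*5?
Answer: -16203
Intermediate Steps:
w = 2 (w = -3 + 1*5 = -3 + 5 = 2)
b(o) = 2*o² (b(o) = (2*o)*o = 2*o²)
(991 + 482)*f(b(w), -10) = (991 + 482)*(-3 - 2*2²) = 1473*(-3 - 2*4) = 1473*(-3 - 1*8) = 1473*(-3 - 8) = 1473*(-11) = -16203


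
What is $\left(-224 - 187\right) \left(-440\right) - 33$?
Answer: $180807$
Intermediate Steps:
$\left(-224 - 187\right) \left(-440\right) - 33 = \left(-411\right) \left(-440\right) - 33 = 180840 - 33 = 180807$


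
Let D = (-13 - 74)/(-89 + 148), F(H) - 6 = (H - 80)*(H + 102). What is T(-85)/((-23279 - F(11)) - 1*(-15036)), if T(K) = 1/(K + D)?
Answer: 59/2306104 ≈ 2.5584e-5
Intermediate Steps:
F(H) = 6 + (-80 + H)*(102 + H) (F(H) = 6 + (H - 80)*(H + 102) = 6 + (-80 + H)*(102 + H))
D = -87/59 ≈ -1.4746
T(K) = 1/(-87/59 + K) (T(K) = 1/(K - 87/59) = 1/(-87/59 + K))
T(-85)/((-23279 - F(11)) - 1*(-15036)) = (59/(-87 + 59*(-85)))/((-23279 - (-8154 + 11**2 + 22*11)) - 1*(-15036)) = (59/(-87 - 5015))/((-23279 - (-8154 + 121 + 242)) + 15036) = (59/(-5102))/((-23279 - 1*(-7791)) + 15036) = (59*(-1/5102))/((-23279 + 7791) + 15036) = -59/(5102*(-15488 + 15036)) = -59/5102/(-452) = -59/5102*(-1/452) = 59/2306104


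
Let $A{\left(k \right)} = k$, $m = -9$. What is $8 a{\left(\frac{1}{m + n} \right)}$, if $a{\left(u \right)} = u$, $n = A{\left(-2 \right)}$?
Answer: $- \frac{8}{11} \approx -0.72727$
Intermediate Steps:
$n = -2$
$8 a{\left(\frac{1}{m + n} \right)} = \frac{8}{-9 - 2} = \frac{8}{-11} = 8 \left(- \frac{1}{11}\right) = - \frac{8}{11}$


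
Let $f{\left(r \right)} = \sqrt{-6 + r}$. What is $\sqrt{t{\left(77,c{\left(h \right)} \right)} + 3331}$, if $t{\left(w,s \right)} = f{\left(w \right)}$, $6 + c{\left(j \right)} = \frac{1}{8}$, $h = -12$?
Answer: $\sqrt{3331 + \sqrt{71}} \approx 57.788$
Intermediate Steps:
$c{\left(j \right)} = - \frac{47}{8}$ ($c{\left(j \right)} = -6 + \frac{1}{8} = - \frac{47}{8}$)
$t{\left(w,s \right)} = \sqrt{-6 + w}$
$\sqrt{t{\left(77,c{\left(h \right)} \right)} + 3331} = \sqrt{\sqrt{-6 + 77} + 3331} = \sqrt{\sqrt{71} + 3331} = \sqrt{3331 + \sqrt{71}}$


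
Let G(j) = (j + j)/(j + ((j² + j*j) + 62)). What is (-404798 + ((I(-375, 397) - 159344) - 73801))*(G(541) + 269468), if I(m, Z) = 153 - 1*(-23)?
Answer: -100702655269351434/585965 ≈ -1.7186e+11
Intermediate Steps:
I(m, Z) = 176 (I(m, Z) = 153 + 23 = 176)
G(j) = 2*j/(62 + j + 2*j²) (G(j) = (2*j)/(j + ((j² + j²) + 62)) = (2*j)/(j + (2*j² + 62)) = (2*j)/(j + (62 + 2*j²)) = (2*j)/(62 + j + 2*j²) = 2*j/(62 + j + 2*j²))
(-404798 + ((I(-375, 397) - 159344) - 73801))*(G(541) + 269468) = (-404798 + ((176 - 159344) - 73801))*(2*541/(62 + 541 + 2*541²) + 269468) = (-404798 + (-159168 - 73801))*(2*541/(62 + 541 + 2*292681) + 269468) = (-404798 - 232969)*(2*541/(62 + 541 + 585362) + 269468) = -637767*(2*541/585965 + 269468) = -637767*(2*541*(1/585965) + 269468) = -637767*(1082/585965 + 269468) = -637767*157898817702/585965 = -100702655269351434/585965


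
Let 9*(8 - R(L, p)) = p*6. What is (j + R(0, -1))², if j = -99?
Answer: 73441/9 ≈ 8160.1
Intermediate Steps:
R(L, p) = 8 - 2*p/3 (R(L, p) = 8 - p*6/9 = 8 - 2*p/3)
(j + R(0, -1))² = (-99 + (8 - ⅔*(-1)))² = (-99 + (8 + ⅔))² = (-99 + 26/3)² = (-271/3)² = 73441/9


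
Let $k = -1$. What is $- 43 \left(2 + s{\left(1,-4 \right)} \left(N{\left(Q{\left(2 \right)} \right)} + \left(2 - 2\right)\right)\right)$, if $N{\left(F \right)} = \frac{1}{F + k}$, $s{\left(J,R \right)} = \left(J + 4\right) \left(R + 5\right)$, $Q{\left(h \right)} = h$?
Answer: $-301$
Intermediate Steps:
$s{\left(J,R \right)} = \left(4 + J\right) \left(5 + R\right)$
$N{\left(F \right)} = \frac{1}{-1 + F}$ ($N{\left(F \right)} = \frac{1}{F - 1} = \frac{1}{-1 + F}$)
$- 43 \left(2 + s{\left(1,-4 \right)} \left(N{\left(Q{\left(2 \right)} \right)} + \left(2 - 2\right)\right)\right) = - 43 \left(2 + \left(20 + 4 \left(-4\right) + 5 \cdot 1 + 1 \left(-4\right)\right) \left(\frac{1}{-1 + 2} + \left(2 - 2\right)\right)\right) = - 43 \left(2 + \left(20 - 16 + 5 - 4\right) \left(1^{-1} + \left(2 - 2\right)\right)\right) = - 43 \left(2 + 5 \left(1 + 0\right)\right) = - 43 \left(2 + 5 \cdot 1\right) = - 43 \left(2 + 5\right) = \left(-43\right) 7 = -301$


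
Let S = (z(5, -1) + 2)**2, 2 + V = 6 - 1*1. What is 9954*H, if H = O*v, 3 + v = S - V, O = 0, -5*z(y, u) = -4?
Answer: 0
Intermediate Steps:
z(y, u) = 4/5 (z(y, u) = -1/5*(-4) = 4/5)
V = 3 (V = -2 + (6 - 1*1) = -2 + (6 - 1) = -2 + 5 = 3)
S = 196/25 (S = (4/5 + 2)**2 = (14/5)**2 = 196/25 ≈ 7.8400)
v = 46/25 (v = -3 + (196/25 - 1*3) = -3 + (196/25 - 3) = -3 + 121/25 = 46/25 ≈ 1.8400)
H = 0 (H = 0*(46/25) = 0)
9954*H = 9954*0 = 0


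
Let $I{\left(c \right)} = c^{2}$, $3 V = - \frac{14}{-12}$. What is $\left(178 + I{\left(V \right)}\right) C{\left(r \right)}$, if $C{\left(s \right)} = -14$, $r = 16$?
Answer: $- \frac{404047}{162} \approx -2494.1$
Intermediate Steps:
$V = \frac{7}{18}$ ($V = \frac{\left(-14\right) \frac{1}{-12}}{3} = \frac{\left(-14\right) \left(- \frac{1}{12}\right)}{3} = \frac{1}{3} \cdot \frac{7}{6} = \frac{7}{18} \approx 0.38889$)
$\left(178 + I{\left(V \right)}\right) C{\left(r \right)} = \left(178 + \left(\frac{7}{18}\right)^{2}\right) \left(-14\right) = \left(178 + \frac{49}{324}\right) \left(-14\right) = \frac{57721}{324} \left(-14\right) = - \frac{404047}{162}$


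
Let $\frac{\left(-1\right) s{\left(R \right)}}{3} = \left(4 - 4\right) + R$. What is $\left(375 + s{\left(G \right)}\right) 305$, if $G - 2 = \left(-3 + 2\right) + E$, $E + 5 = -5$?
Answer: $122610$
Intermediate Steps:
$E = -10$ ($E = -5 - 5 = -10$)
$G = -9$ ($G = 2 + \left(\left(-3 + 2\right) - 10\right) = 2 - 11 = -9$)
$s{\left(R \right)} = - 3 R$ ($s{\left(R \right)} = - 3 \left(\left(4 - 4\right) + R\right) = - 3 \left(0 + R\right) = - 3 R$)
$\left(375 + s{\left(G \right)}\right) 305 = \left(375 - -27\right) 305 = \left(375 + 27\right) 305 = 402 \cdot 305 = 122610$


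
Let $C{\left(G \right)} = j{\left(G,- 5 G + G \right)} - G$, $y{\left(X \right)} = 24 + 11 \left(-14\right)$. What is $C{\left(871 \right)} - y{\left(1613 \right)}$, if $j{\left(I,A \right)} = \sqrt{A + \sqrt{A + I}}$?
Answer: $-741 + \sqrt{-3484 + i \sqrt{2613}} \approx -740.57 + 59.027 i$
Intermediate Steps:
$y{\left(X \right)} = -130$ ($y{\left(X \right)} = 24 - 154 = -130$)
$C{\left(G \right)} = \sqrt{- 4 G + \sqrt{3} \sqrt{- G}} - G$ ($C{\left(G \right)} = \sqrt{\left(- 5 G + G\right) + \sqrt{\left(- 5 G + G\right) + G}} - G = \sqrt{- 4 G + \sqrt{- 4 G + G}} - G = \sqrt{- 4 G + \sqrt{- 3 G}} - G = \sqrt{- 4 G + \sqrt{3} \sqrt{- G}} - G$)
$C{\left(871 \right)} - y{\left(1613 \right)} = \left(\sqrt{\left(-4\right) 871 + \sqrt{3} \sqrt{\left(-1\right) 871}} - 871\right) - -130 = \left(\sqrt{-3484 + \sqrt{3} \sqrt{-871}} - 871\right) + 130 = \left(\sqrt{-3484 + \sqrt{3} i \sqrt{871}} - 871\right) + 130 = \left(\sqrt{-3484 + i \sqrt{2613}} - 871\right) + 130 = \left(-871 + \sqrt{-3484 + i \sqrt{2613}}\right) + 130 = -741 + \sqrt{-3484 + i \sqrt{2613}}$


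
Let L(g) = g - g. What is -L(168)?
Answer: 0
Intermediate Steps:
L(g) = 0
-L(168) = -1*0 = 0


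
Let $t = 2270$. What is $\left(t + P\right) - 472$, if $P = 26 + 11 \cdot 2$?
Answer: $1846$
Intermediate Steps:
$P = 48$ ($P = 26 + 22 = 48$)
$\left(t + P\right) - 472 = \left(2270 + 48\right) - 472 = 2318 - 472 = 1846$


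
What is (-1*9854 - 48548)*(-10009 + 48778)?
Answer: -2264187138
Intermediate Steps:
(-1*9854 - 48548)*(-10009 + 48778) = (-9854 - 48548)*38769 = -58402*38769 = -2264187138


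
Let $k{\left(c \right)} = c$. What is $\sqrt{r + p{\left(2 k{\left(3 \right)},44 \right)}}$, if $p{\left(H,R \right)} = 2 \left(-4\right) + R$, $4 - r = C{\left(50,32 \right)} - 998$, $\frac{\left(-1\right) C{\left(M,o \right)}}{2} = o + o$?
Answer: $\sqrt{1166} \approx 34.147$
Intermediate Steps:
$C{\left(M,o \right)} = - 4 o$ ($C{\left(M,o \right)} = - 2 \left(o + o\right) = - 2 \cdot 2 o = - 4 o$)
$r = 1130$ ($r = 4 - \left(\left(-4\right) 32 - 998\right) = 4 - \left(-128 - 998\right) = 4 - -1126 = 4 + 1126 = 1130$)
$p{\left(H,R \right)} = -8 + R$
$\sqrt{r + p{\left(2 k{\left(3 \right)},44 \right)}} = \sqrt{1130 + \left(-8 + 44\right)} = \sqrt{1130 + 36} = \sqrt{1166}$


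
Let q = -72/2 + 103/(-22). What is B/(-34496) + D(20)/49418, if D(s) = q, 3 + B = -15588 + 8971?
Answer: 40717975/213090416 ≈ 0.19108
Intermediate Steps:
q = -895/22 (q = -72*½ + 103*(-1/22) = -36 - 103/22 = -895/22 ≈ -40.682)
B = -6620 (B = -3 + (-15588 + 8971) = -3 - 6617 = -6620)
D(s) = -895/22
B/(-34496) + D(20)/49418 = -6620/(-34496) - 895/22/49418 = -6620*(-1/34496) - 895/22*1/49418 = 1655/8624 - 895/1087196 = 40717975/213090416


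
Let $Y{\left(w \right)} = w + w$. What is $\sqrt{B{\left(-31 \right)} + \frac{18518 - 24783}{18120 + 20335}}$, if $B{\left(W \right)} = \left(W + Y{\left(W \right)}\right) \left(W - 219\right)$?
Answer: $\frac{\sqrt{1375262296427}}{7691} \approx 152.48$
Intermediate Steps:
$Y{\left(w \right)} = 2 w$
$B{\left(W \right)} = 3 W \left(-219 + W\right)$ ($B{\left(W \right)} = \left(W + 2 W\right) \left(W - 219\right) = 3 W \left(-219 + W\right)$)
$\sqrt{B{\left(-31 \right)} + \frac{18518 - 24783}{18120 + 20335}} = \sqrt{3 \left(-31\right) \left(-219 - 31\right) + \frac{18518 - 24783}{18120 + 20335}} = \sqrt{3 \left(-31\right) \left(-250\right) - \frac{6265}{38455}} = \sqrt{23250 - \frac{1253}{7691}} = \sqrt{\frac{178814497}{7691}} = \frac{\sqrt{1375262296427}}{7691}$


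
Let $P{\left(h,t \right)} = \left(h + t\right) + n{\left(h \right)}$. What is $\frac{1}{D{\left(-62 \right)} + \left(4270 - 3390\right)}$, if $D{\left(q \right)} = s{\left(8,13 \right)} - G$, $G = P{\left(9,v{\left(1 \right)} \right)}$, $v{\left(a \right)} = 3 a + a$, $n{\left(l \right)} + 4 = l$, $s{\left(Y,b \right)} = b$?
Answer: $\frac{1}{875} \approx 0.0011429$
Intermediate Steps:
$n{\left(l \right)} = -4 + l$
$v{\left(a \right)} = 4 a$
$P{\left(h,t \right)} = -4 + t + 2 h$ ($P{\left(h,t \right)} = \left(h + t\right) + \left(-4 + h\right) = -4 + t + 2 h$)
$G = 18$ ($G = -4 + 4 \cdot 1 + 2 \cdot 9 = -4 + 4 + 18 = 18$)
$D{\left(q \right)} = -5$ ($D{\left(q \right)} = 13 - 18 = -5$)
$\frac{1}{D{\left(-62 \right)} + \left(4270 - 3390\right)} = \frac{1}{-5 + \left(4270 - 3390\right)} = \frac{1}{-5 + 880} = \frac{1}{875}$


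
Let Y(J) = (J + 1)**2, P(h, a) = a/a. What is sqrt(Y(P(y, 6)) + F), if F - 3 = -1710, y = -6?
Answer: I*sqrt(1703) ≈ 41.267*I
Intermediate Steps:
F = -1707 (F = 3 - 1710 = -1707)
P(h, a) = 1
Y(J) = (1 + J)**2
sqrt(Y(P(y, 6)) + F) = sqrt((1 + 1)**2 - 1707) = sqrt(2**2 - 1707) = sqrt(4 - 1707) = sqrt(-1703) = I*sqrt(1703)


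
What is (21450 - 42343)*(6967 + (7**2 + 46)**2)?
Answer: -334120856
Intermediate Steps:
(21450 - 42343)*(6967 + (7**2 + 46)**2) = -20893*(6967 + (49 + 46)**2) = -20893*(6967 + 95**2) = -20893*(6967 + 9025) = -20893*15992 = -334120856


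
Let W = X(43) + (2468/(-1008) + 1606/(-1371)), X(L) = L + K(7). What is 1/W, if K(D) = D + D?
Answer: 115164/6147475 ≈ 0.018734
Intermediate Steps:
K(D) = 2*D
X(L) = 14 + L (X(L) = L + 2*7 = L + 14 = 14 + L)
W = 6147475/115164 (W = (14 + 43) + (2468/(-1008) + 1606/(-1371)) = 57 + (2468*(-1/1008) + 1606*(-1/1371)) = 57 + (-617/252 - 1606/1371) = 57 - 416873/115164 = 6147475/115164 ≈ 53.380)
1/W = 1/(6147475/115164) = 115164/6147475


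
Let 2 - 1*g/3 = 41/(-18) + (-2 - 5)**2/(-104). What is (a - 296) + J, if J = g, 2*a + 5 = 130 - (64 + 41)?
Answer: -84787/312 ≈ -271.75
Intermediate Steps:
a = 10 (a = -5/2 + (130 - (64 + 41))/2 = -5/2 + (130 - 1*105)/2 = -5/2 + (130 - 105)/2 = -5/2 + (1/2)*25 = -5/2 + 25/2 = 10)
g = 4445/312 (g = 6 - 3*(41/(-18) + (-2 - 5)**2/(-104)) = 6 - 3*(41*(-1/18) + (-7)**2*(-1/104)) = 6 - 3*(-41/18 + 49*(-1/104)) = 6 - 3*(-41/18 - 49/104) = 6 - 3*(-2573/936) = 6 + 2573/312 = 4445/312 ≈ 14.247)
J = 4445/312 ≈ 14.247
(a - 296) + J = (10 - 296) + 4445/312 = -286 + 4445/312 = -84787/312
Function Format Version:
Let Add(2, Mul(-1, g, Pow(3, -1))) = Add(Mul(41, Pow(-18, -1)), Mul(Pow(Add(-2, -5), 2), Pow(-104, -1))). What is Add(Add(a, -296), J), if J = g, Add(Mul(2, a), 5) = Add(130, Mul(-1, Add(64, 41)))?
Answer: Rational(-84787, 312) ≈ -271.75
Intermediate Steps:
a = 10 (a = Add(Rational(-5, 2), Mul(Rational(1, 2), Add(130, Mul(-1, Add(64, 41))))) = Add(Rational(-5, 2), Mul(Rational(1, 2), Add(130, Mul(-1, 105)))) = Add(Rational(-5, 2), Mul(Rational(1, 2), Add(130, -105))) = Add(Rational(-5, 2), Mul(Rational(1, 2), 25)) = Add(Rational(-5, 2), Rational(25, 2)) = 10)
g = Rational(4445, 312) (g = Add(6, Mul(-3, Add(Mul(41, Pow(-18, -1)), Mul(Pow(Add(-2, -5), 2), Pow(-104, -1))))) = Add(6, Mul(-3, Add(Mul(41, Rational(-1, 18)), Mul(Pow(-7, 2), Rational(-1, 104))))) = Add(6, Mul(-3, Add(Rational(-41, 18), Mul(49, Rational(-1, 104))))) = Add(6, Mul(-3, Add(Rational(-41, 18), Rational(-49, 104)))) = Add(6, Mul(-3, Rational(-2573, 936))) = Add(6, Rational(2573, 312)) = Rational(4445, 312) ≈ 14.247)
J = Rational(4445, 312) ≈ 14.247
Add(Add(a, -296), J) = Add(Add(10, -296), Rational(4445, 312)) = Add(-286, Rational(4445, 312)) = Rational(-84787, 312)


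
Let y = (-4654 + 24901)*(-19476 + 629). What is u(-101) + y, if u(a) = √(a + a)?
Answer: -381595209 + I*√202 ≈ -3.816e+8 + 14.213*I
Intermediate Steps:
u(a) = √2*√a (u(a) = √(2*a) = √2*√a)
y = -381595209 (y = 20247*(-18847) = -381595209)
u(-101) + y = √2*√(-101) - 381595209 = √2*(I*√101) - 381595209 = I*√202 - 381595209 = -381595209 + I*√202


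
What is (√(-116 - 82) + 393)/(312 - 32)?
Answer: 393/280 + 3*I*√22/280 ≈ 1.4036 + 0.050254*I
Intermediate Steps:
(√(-116 - 82) + 393)/(312 - 32) = (√(-198) + 393)/280 = (3*I*√22 + 393)*(1/280) = (393 + 3*I*√22)*(1/280) = 393/280 + 3*I*√22/280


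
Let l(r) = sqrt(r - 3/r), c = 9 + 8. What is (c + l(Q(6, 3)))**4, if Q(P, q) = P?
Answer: (34 + sqrt(22))**4/16 ≈ 1.4005e+5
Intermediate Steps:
c = 17
(c + l(Q(6, 3)))**4 = (17 + sqrt(6 - 3/6))**4 = (17 + sqrt(6 - 3*1/6))**4 = (17 + sqrt(6 - 1/2))**4 = (17 + sqrt(11/2))**4 = (17 + sqrt(22)/2)**4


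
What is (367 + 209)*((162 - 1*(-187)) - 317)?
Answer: 18432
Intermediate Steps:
(367 + 209)*((162 - 1*(-187)) - 317) = 576*((162 + 187) - 317) = 576*(349 - 317) = 576*32 = 18432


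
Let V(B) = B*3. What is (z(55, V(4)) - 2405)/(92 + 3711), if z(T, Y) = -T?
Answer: -2460/3803 ≈ -0.64686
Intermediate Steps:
V(B) = 3*B
(z(55, V(4)) - 2405)/(92 + 3711) = (-1*55 - 2405)/(92 + 3711) = (-55 - 2405)/3803 = -2460*1/3803 = -2460/3803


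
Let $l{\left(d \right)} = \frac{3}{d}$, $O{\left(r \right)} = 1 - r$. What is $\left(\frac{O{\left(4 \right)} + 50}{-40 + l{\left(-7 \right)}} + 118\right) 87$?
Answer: $\frac{2876655}{283} \approx 10165.0$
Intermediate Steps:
$\left(\frac{O{\left(4 \right)} + 50}{-40 + l{\left(-7 \right)}} + 118\right) 87 = \left(\frac{\left(1 - 4\right) + 50}{-40 + \frac{3}{-7}} + 118\right) 87 = \left(\frac{\left(1 - 4\right) + 50}{-40 + 3 \left(- \frac{1}{7}\right)} + 118\right) 87 = \left(\frac{-3 + 50}{-40 - \frac{3}{7}} + 118\right) 87 = \left(\frac{47}{- \frac{283}{7}} + 118\right) 87 = \left(47 \left(- \frac{7}{283}\right) + 118\right) 87 = \left(- \frac{329}{283} + 118\right) 87 = \frac{33065}{283} \cdot 87 = \frac{2876655}{283}$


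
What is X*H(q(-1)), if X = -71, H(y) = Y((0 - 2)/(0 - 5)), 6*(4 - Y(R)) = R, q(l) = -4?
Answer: -4189/15 ≈ -279.27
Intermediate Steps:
Y(R) = 4 - R/6
H(y) = 59/15 (H(y) = 4 - (0 - 2)/(6*(0 - 5)) = 4 - (-1)/(3*(-5)) = 4 - (-1)*(-1)/(3*5) = 4 - ⅙*⅖ = 4 - 1/15 = 59/15)
X*H(q(-1)) = -71*59/15 = -4189/15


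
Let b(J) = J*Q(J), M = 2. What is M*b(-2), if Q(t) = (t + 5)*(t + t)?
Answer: 48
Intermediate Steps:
Q(t) = 2*t*(5 + t) (Q(t) = (5 + t)*(2*t) = 2*t*(5 + t))
b(J) = 2*J²*(5 + J) (b(J) = J*(2*J*(5 + J)) = 2*J²*(5 + J))
M*b(-2) = 2*(2*(-2)²*(5 - 2)) = 2*(2*4*3) = 2*24 = 48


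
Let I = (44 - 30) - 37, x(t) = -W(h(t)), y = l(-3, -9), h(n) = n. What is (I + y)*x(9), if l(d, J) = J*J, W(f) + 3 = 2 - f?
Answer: 580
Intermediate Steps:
W(f) = -1 - f (W(f) = -3 + (2 - f) = -1 - f)
l(d, J) = J²
y = 81 (y = (-9)² = 81)
x(t) = 1 + t (x(t) = -(-1 - t) = 1 + t)
I = -23 (I = 14 - 37 = -23)
(I + y)*x(9) = (-23 + 81)*(1 + 9) = 58*10 = 580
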